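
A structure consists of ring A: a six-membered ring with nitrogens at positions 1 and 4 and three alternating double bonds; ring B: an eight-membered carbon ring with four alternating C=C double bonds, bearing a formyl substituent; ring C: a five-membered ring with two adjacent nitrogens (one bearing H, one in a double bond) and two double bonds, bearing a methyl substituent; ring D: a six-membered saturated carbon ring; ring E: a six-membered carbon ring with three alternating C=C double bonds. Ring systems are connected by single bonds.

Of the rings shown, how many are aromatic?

Ring A has a continuous p-orbital overlap around the ring; 3 ring double bonds give 6 π electrons. That satisfies 4n+2 with n=1, so ring A is aromatic (pyrazine).
Ring B has only sp² ring atoms; a planar conformation would have a fully conjugated π system of 8 electrons. But 8 = 4(2), which is 4n not 4n+2, so ring B is not aromatic (cyclooctatetraene) — cyclooctatetraene distorts into a non-planar tub to avoid antiaromaticity.
Ring C is fully conjugated (every ring atom contributes a p orbital); 2 ring double bonds (4 π electrons) plus a heteroatom lone pair (2) give 6 π electrons. 6 = 4(1)+2, so ring C is aromatic (pyrazole).
Ring D has only sp³ atoms, so it is not fully conjugated — not aromatic (cyclohexane).
Ring E is fully conjugated (every ring atom contributes a p orbital); 3 ring double bonds give 6 π electrons. That satisfies 4n+2 with n=1, so ring E is aromatic (benzene).
Aromatic: A, C, E. Total: 3.

3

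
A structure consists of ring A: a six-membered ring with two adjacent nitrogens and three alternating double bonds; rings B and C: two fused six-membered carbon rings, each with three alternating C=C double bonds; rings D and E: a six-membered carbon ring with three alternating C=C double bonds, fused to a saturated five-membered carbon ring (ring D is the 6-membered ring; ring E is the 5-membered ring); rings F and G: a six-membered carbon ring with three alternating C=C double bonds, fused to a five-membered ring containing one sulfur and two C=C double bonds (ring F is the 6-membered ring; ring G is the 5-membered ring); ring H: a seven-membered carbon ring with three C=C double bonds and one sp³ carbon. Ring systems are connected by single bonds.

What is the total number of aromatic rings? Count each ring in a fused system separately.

Ring A is fully conjugated (every ring atom contributes a p orbital); 3 ring double bonds give 6 π electrons. That satisfies 4n+2 with n=1, so ring A is aromatic (pyridazine).
Rings B and C form a fused bicyclic system with 10 sp² atoms and 10 π electrons from ring double bonds. 10 = 4(2)+2, so the system is aromatic and both rings count as aromatic (naphthalene).
Ring D is fully conjugated (every ring atom contributes a p orbital); 3 ring double bonds give 6 π electrons. Since 6 = 4n+2 (n=1), ring D is aromatic (benzene ring).
Ring E has three sp³ carbons, so it is not fully conjugated — not aromatic (cyclopentane ring).
Rings F and G form a fused bicyclic system (with one sulfur) with 9 sp² atoms and 10 π electrons from ring double bonds plus a heteroatom lone pair. 10 = 4(2)+2, so the system is aromatic and both rings count as aromatic (benzothiophene).
Ring H has one sp³ carbon, so it is not fully conjugated — not aromatic (cycloheptatriene).
Aromatic: A, B, C, D, F, G. Total: 6.

6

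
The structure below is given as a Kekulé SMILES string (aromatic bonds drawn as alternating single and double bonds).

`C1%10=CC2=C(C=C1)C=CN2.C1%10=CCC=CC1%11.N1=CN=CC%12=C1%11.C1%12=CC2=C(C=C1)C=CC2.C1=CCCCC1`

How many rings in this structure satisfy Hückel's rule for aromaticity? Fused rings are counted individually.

The SMILES encodes a six-membered carbon ring with three alternating C=C double bonds, fused to a five-membered ring containing one N–H nitrogen and two C=C double bonds; a six-membered carbon ring with two isolated C=C double bonds and two sp³ carbons; a six-membered ring with nitrogens at positions 1 and 3 and three alternating double bonds; a six-membered carbon ring with three alternating C=C double bonds, fused to a five-membered carbon ring containing one C=C double bond and one sp³ carbon; a six-membered carbon ring with one C=C double bond.
The fused 6/5-membered bicyclic (with one N–H) is a single π system with 9 sp² atoms and 10 π electrons from ring double bonds plus a heteroatom lone pair. 10 = 4(2)+2, so the system is aromatic and both rings count as aromatic (indole).
The 6-membered ring has two sp³ carbons, so it is not fully conjugated — not aromatic (1,4-cyclohexadiene).
The 6-membered ring with two nitrogens (1,3) is fully conjugated (every ring atom contributes a p orbital); 3 ring double bonds give 6 π electrons. That satisfies 4n+2 with n=1, so it is aromatic (pyrimidine).
The second 6-membered ring is fully conjugated (every ring atom contributes a p orbital); 3 ring double bonds give 6 π electrons. 6 = 4(1)+2, so it is aromatic (benzene ring).
The 5-membered ring has one sp³ carbon, so it is not fully conjugated — not aromatic (cyclopentene ring).
The third 6-membered ring has four sp³ carbons, so it is not fully conjugated — not aromatic (cyclohexene).
4 of the 7 rings are aromatic. Total: 4.

4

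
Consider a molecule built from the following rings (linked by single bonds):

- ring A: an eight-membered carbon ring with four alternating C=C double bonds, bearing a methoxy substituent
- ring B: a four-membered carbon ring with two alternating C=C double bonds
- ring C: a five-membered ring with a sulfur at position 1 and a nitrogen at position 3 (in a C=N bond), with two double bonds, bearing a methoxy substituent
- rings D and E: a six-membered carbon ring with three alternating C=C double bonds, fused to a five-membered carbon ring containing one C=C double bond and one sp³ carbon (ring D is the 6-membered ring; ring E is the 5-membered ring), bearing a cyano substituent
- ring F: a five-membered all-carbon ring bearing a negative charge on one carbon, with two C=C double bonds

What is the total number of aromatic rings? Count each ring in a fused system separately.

Ring A has only sp² ring atoms; a planar conformation would have a fully conjugated π system of 8 electrons. But 8 = 4(2), which is 4n not 4n+2, so ring A is not aromatic (cyclooctatetraene) — cyclooctatetraene distorts into a non-planar tub to avoid antiaromaticity.
Ring B has only sp² ring atoms; a planar conformation would have a fully conjugated π system of 4 electrons. But 4 = 4(1), which is 4n not 4n+2, so ring B is not aromatic (cyclobutadiene) — cyclobutadiene is antiaromatic and distorts to a rectangle.
Ring C has a continuous p-orbital overlap around the ring; 2 ring double bonds (4 π electrons) plus a heteroatom lone pair (2) give 6 π electrons. Since 6 = 4n+2 (n=1), ring C is aromatic (thiazole).
Ring D is planar and fully conjugated; 3 ring double bonds give 6 π electrons. Since 6 = 4n+2 (n=1), ring D is aromatic (benzene ring).
Ring E has one sp³ carbon, so it is not fully conjugated — not aromatic (cyclopentene ring).
Ring F is fully conjugated (every ring atom contributes a p orbital); 2 ring double bonds (4 π electrons) plus the carbanion lone pair (2) give 6 π electrons. 6 = 4(1)+2, so ring F is aromatic (cyclopentadienyl anion).
Aromatic: C, D, F. Total: 3.

3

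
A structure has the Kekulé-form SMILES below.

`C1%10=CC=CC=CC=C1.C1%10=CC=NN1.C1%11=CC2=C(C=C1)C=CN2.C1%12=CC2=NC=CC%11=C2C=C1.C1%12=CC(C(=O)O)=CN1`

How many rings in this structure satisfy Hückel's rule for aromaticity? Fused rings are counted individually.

6

The SMILES encodes an eight-membered carbon ring with four alternating C=C double bonds; a five-membered ring with two adjacent nitrogens (one bearing H, one in a double bond) and two double bonds; a six-membered carbon ring with three alternating C=C double bonds, fused to a five-membered ring containing one N–H nitrogen and two C=C double bonds; two fused six-membered rings, each with three alternating double bonds; one ring is all carbon and the other has one ring nitrogen; a five-membered ring of four carbons and one nitrogen bearing a hydrogen, with two C=C double bonds.
The 8-membered ring has only sp² ring atoms; a planar conformation would have a fully conjugated π system of 8 electrons. But 8 = 4(2), which is 4n not 4n+2, so it is not aromatic (cyclooctatetraene) — cyclooctatetraene distorts into a non-planar tub to avoid antiaromaticity.
The 5-membered ring with two adjacent nitrogens (one N–H, one =N–) is planar and fully conjugated; 2 ring double bonds (4 π electrons) plus a heteroatom lone pair (2) give 6 π electrons. Since 6 = 4n+2 (n=1), it is aromatic (pyrazole).
The fused 6/5-membered bicyclic (with one N–H) is a single π system with 9 sp² atoms and 10 π electrons from ring double bonds plus a heteroatom lone pair. 10 = 4(2)+2, so the system is aromatic and both rings count as aromatic (indole).
The fused 6/6-membered bicyclic (with one nitrogen) is a single π system with 10 sp² atoms and 10 π electrons from ring double bonds. 10 = 4(2)+2, so the system is aromatic and both rings count as aromatic (quinoline).
The 5-membered ring with one N–H is planar and fully conjugated; 2 ring double bonds (4 π electrons) plus a heteroatom lone pair (2) give 6 π electrons. That satisfies 4n+2 with n=1, so it is aromatic (pyrrole).
6 of the 7 rings are aromatic. Total: 6.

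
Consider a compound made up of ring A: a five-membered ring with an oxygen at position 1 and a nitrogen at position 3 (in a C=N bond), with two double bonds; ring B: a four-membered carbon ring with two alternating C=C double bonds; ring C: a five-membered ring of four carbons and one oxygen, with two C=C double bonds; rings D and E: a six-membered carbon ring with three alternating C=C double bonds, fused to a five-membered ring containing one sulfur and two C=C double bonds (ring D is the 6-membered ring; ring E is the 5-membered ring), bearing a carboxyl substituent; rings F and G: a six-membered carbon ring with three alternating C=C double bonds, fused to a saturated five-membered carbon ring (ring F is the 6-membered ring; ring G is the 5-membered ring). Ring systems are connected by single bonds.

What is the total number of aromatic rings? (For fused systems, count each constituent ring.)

5

Ring A has a continuous p-orbital overlap around the ring; 2 ring double bonds (4 π electrons) plus a heteroatom lone pair (2) give 6 π electrons. Since 6 = 4n+2 (n=1), ring A is aromatic (oxazole).
Ring B has only sp² ring atoms; a planar conformation would have a fully conjugated π system of 4 electrons. But 4 = 4(1), which is 4n not 4n+2, so ring B is not aromatic (cyclobutadiene) — cyclobutadiene is antiaromatic and distorts to a rectangle.
Ring C has a continuous p-orbital overlap around the ring; 2 ring double bonds (4 π electrons) plus a heteroatom lone pair (2) give 6 π electrons. That satisfies 4n+2 with n=1, so ring C is aromatic (furan).
Rings D and E form a fused bicyclic system (with one sulfur) with 9 sp² atoms and 10 π electrons from ring double bonds plus a heteroatom lone pair. 10 = 4(2)+2, so the system is aromatic and both rings count as aromatic (benzothiophene).
Ring F has a continuous p-orbital overlap around the ring; 3 ring double bonds give 6 π electrons. That satisfies 4n+2 with n=1, so ring F is aromatic (benzene ring).
Ring G has three sp³ carbons, so it is not fully conjugated — not aromatic (cyclopentane ring).
Aromatic: A, C, D, E, F. Total: 5.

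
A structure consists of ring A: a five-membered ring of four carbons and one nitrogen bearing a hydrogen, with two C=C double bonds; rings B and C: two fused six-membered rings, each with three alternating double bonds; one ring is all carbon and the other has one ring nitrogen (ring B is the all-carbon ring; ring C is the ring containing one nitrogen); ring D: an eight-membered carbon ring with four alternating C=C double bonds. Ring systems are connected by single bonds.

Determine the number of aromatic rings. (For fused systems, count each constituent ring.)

3

Ring A has a continuous p-orbital overlap around the ring; 2 ring double bonds (4 π electrons) plus a heteroatom lone pair (2) give 6 π electrons. That satisfies 4n+2 with n=1, so ring A is aromatic (pyrrole).
Rings B and C form a fused bicyclic system (with one nitrogen) with 10 sp² atoms and 10 π electrons from ring double bonds. 10 = 4(2)+2, so the system is aromatic and both rings count as aromatic (quinoline).
Ring D has only sp² ring atoms; a planar conformation would have a fully conjugated π system of 8 electrons. But 8 = 4(2), which is 4n not 4n+2, so ring D is not aromatic (cyclooctatetraene) — cyclooctatetraene distorts into a non-planar tub to avoid antiaromaticity.
Aromatic: A, B, C. Total: 3.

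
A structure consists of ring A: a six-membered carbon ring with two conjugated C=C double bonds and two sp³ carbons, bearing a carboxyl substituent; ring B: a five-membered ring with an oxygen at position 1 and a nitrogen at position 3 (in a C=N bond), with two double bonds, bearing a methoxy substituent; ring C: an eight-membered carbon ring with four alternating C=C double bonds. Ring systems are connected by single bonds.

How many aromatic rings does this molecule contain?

1

Ring A has two sp³ carbons, so it is not fully conjugated — not aromatic (1,3-cyclohexadiene).
Ring B is fully conjugated (every ring atom contributes a p orbital); 2 ring double bonds (4 π electrons) plus a heteroatom lone pair (2) give 6 π electrons. That satisfies 4n+2 with n=1, so ring B is aromatic (oxazole).
Ring C has only sp² ring atoms; a planar conformation would have a fully conjugated π system of 8 electrons. But 8 = 4(2), which is 4n not 4n+2, so ring C is not aromatic (cyclooctatetraene) — cyclooctatetraene distorts into a non-planar tub to avoid antiaromaticity.
Aromatic: B. Total: 1.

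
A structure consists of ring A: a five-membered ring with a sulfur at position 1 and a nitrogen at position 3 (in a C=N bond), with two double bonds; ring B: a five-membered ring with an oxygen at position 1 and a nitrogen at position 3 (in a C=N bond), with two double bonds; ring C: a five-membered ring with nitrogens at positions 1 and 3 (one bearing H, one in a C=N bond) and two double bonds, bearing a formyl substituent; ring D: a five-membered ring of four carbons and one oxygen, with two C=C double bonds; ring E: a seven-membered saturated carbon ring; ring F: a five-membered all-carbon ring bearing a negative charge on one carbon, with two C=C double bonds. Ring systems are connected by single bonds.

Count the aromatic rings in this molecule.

5

Ring A is fully conjugated (every ring atom contributes a p orbital); 2 ring double bonds (4 π electrons) plus a heteroatom lone pair (2) give 6 π electrons. Since 6 = 4n+2 (n=1), ring A is aromatic (thiazole).
Ring B is fully conjugated (every ring atom contributes a p orbital); 2 ring double bonds (4 π electrons) plus a heteroatom lone pair (2) give 6 π electrons. Since 6 = 4n+2 (n=1), ring B is aromatic (oxazole).
Ring C is planar and fully conjugated; 2 ring double bonds (4 π electrons) plus a heteroatom lone pair (2) give 6 π electrons. 6 = 4(1)+2, so ring C is aromatic (imidazole).
Ring D is planar and fully conjugated; 2 ring double bonds (4 π electrons) plus a heteroatom lone pair (2) give 6 π electrons. Since 6 = 4n+2 (n=1), ring D is aromatic (furan).
Ring E has only sp³ atoms, so it is not fully conjugated — not aromatic (cycloheptane).
Ring F is fully conjugated (every ring atom contributes a p orbital); 2 ring double bonds (4 π electrons) plus the carbanion lone pair (2) give 6 π electrons. Since 6 = 4n+2 (n=1), ring F is aromatic (cyclopentadienyl anion).
Aromatic: A, B, C, D, F. Total: 5.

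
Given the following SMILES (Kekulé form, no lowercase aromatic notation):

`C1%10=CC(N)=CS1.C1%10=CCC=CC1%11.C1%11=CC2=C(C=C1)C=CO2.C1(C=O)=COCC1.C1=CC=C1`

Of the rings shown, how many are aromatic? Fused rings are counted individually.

The SMILES encodes a five-membered ring of four carbons and one sulfur, with two C=C double bonds; a six-membered carbon ring with two isolated C=C double bonds and two sp³ carbons; a six-membered carbon ring with three alternating C=C double bonds, fused to a five-membered ring containing one oxygen and two C=C double bonds; a five-membered ring of four carbons and one oxygen, with one C=C double bond and two sp³ carbons; a four-membered carbon ring with two alternating C=C double bonds.
The 5-membered ring with one sulfur is fully conjugated (every ring atom contributes a p orbital); 2 ring double bonds (4 π electrons) plus a heteroatom lone pair (2) give 6 π electrons. Since 6 = 4n+2 (n=1), it is aromatic (thiophene).
The 6-membered ring has two sp³ carbons, so it is not fully conjugated — not aromatic (1,4-cyclohexadiene).
The fused 6/5-membered bicyclic (with one oxygen) is a single π system with 9 sp² atoms and 10 π electrons from ring double bonds plus a heteroatom lone pair. 10 = 4(2)+2, so the system is aromatic and both rings count as aromatic (benzofuran).
The 5-membered ring with one oxygen has two sp³ carbons, so it is not fully conjugated — not aromatic (2,3-dihydrofuran).
The 4-membered ring has only sp² ring atoms; a planar conformation would have a fully conjugated π system of 4 electrons. But 4 = 4(1), which is 4n not 4n+2, so it is not aromatic (cyclobutadiene) — cyclobutadiene is antiaromatic and distorts to a rectangle.
3 of the 6 rings are aromatic. Total: 3.

3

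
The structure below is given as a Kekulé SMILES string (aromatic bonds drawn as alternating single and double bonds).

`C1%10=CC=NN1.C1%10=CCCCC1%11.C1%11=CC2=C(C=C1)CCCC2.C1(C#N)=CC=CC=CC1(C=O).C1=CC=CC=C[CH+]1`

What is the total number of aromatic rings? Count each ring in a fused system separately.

3

The SMILES encodes a five-membered ring with two adjacent nitrogens (one bearing H, one in a double bond) and two double bonds; a six-membered carbon ring with one C=C double bond; a six-membered carbon ring with three alternating C=C double bonds, fused to a saturated six-membered carbon ring; a seven-membered carbon ring with three C=C double bonds and one sp³ carbon; a seven-membered all-carbon ring bearing a positive charge on one carbon, with three C=C double bonds.
The 5-membered ring with two adjacent nitrogens (one N–H, one =N–) is planar and fully conjugated; 2 ring double bonds (4 π electrons) plus a heteroatom lone pair (2) give 6 π electrons. Since 6 = 4n+2 (n=1), it is aromatic (pyrazole).
The 6-membered ring has four sp³ carbons, so it is not fully conjugated — not aromatic (cyclohexene).
The second 6-membered ring is fully conjugated (every ring atom contributes a p orbital); 3 ring double bonds give 6 π electrons. That satisfies 4n+2 with n=1, so it is aromatic (benzene ring).
The third 6-membered ring has four sp³ carbons, so it is not fully conjugated — not aromatic (cyclohexane ring).
The 7-membered ring has one sp³ carbon, so it is not fully conjugated — not aromatic (cycloheptatriene).
The second 7-membered ring is fully conjugated (every ring atom contributes a p orbital); 3 ring double bonds (6 π electrons) plus the carbocation's empty p orbital (0, but keeps the ring conjugated) give 6 π electrons. 6 = 4(1)+2, so it is aromatic (tropylium cation).
3 of the 6 rings are aromatic. Total: 3.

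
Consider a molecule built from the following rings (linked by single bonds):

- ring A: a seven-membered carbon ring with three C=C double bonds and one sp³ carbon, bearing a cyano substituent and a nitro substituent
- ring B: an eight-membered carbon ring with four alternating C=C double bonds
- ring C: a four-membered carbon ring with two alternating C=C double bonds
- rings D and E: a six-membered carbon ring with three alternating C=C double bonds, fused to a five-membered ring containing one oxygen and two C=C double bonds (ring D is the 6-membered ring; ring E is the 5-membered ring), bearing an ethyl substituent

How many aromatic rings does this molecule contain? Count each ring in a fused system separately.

Ring A has one sp³ carbon, so it is not fully conjugated — not aromatic (cycloheptatriene).
Ring B has only sp² ring atoms; a planar conformation would have a fully conjugated π system of 8 electrons. But 8 = 4(2), which is 4n not 4n+2, so ring B is not aromatic (cyclooctatetraene) — cyclooctatetraene distorts into a non-planar tub to avoid antiaromaticity.
Ring C has only sp² ring atoms; a planar conformation would have a fully conjugated π system of 4 electrons. But 4 = 4(1), which is 4n not 4n+2, so ring C is not aromatic (cyclobutadiene) — cyclobutadiene is antiaromatic and distorts to a rectangle.
Rings D and E form a fused bicyclic system (with one oxygen) with 9 sp² atoms and 10 π electrons from ring double bonds plus a heteroatom lone pair. 10 = 4(2)+2, so the system is aromatic and both rings count as aromatic (benzofuran).
Aromatic: D, E. Total: 2.

2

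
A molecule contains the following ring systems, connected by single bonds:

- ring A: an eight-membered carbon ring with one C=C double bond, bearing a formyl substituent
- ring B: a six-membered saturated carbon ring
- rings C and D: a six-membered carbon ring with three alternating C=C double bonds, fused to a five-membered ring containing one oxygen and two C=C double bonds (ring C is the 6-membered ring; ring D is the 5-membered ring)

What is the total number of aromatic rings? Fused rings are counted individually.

Ring A has six sp³ carbons, so it is not fully conjugated — not aromatic (cyclooctene).
Ring B has only sp³ atoms, so it is not fully conjugated — not aromatic (cyclohexane).
Rings C and D form a fused bicyclic system (with one oxygen) with 9 sp² atoms and 10 π electrons from ring double bonds plus a heteroatom lone pair. 10 = 4(2)+2, so the system is aromatic and both rings count as aromatic (benzofuran).
Aromatic: C, D. Total: 2.

2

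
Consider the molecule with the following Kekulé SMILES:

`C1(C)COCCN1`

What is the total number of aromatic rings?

0

The SMILES encodes a six-membered saturated ring with an oxygen and an N–H nitrogen at positions 1 and 4.
The 6-membered ring with one oxygen and one N–H (1,4) has only sp³ atoms, so it is not fully conjugated — not aromatic (morpholine).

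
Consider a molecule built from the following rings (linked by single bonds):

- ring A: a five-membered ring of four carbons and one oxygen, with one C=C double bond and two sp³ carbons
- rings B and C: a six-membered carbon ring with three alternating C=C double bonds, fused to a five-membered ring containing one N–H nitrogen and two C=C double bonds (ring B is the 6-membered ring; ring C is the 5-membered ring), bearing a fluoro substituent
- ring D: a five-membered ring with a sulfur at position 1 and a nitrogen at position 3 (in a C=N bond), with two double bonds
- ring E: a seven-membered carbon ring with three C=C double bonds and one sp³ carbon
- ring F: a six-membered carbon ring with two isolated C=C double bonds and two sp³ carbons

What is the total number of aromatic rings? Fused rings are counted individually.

Ring A has two sp³ carbons, so it is not fully conjugated — not aromatic (2,3-dihydrofuran).
Rings B and C form a fused bicyclic system (with one N–H) with 9 sp² atoms and 10 π electrons from ring double bonds plus a heteroatom lone pair. 10 = 4(2)+2, so the system is aromatic and both rings count as aromatic (indole).
Ring D is planar and fully conjugated; 2 ring double bonds (4 π electrons) plus a heteroatom lone pair (2) give 6 π electrons. Since 6 = 4n+2 (n=1), ring D is aromatic (thiazole).
Ring E has one sp³ carbon, so it is not fully conjugated — not aromatic (cycloheptatriene).
Ring F has two sp³ carbons, so it is not fully conjugated — not aromatic (1,4-cyclohexadiene).
Aromatic: B, C, D. Total: 3.

3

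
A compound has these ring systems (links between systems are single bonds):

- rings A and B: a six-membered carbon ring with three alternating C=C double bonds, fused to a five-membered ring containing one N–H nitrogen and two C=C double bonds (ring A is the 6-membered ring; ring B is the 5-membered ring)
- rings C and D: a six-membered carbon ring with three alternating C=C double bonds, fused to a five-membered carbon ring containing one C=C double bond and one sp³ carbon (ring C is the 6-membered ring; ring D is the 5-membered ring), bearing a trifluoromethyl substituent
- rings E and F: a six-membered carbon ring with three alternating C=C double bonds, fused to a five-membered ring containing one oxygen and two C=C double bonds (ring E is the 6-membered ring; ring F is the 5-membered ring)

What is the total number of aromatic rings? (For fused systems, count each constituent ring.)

Rings A and B form a fused bicyclic system (with one N–H) with 9 sp² atoms and 10 π electrons from ring double bonds plus a heteroatom lone pair. 10 = 4(2)+2, so the system is aromatic and both rings count as aromatic (indole).
Ring C has a continuous p-orbital overlap around the ring; 3 ring double bonds give 6 π electrons. That satisfies 4n+2 with n=1, so ring C is aromatic (benzene ring).
Ring D has one sp³ carbon, so it is not fully conjugated — not aromatic (cyclopentene ring).
Rings E and F form a fused bicyclic system (with one oxygen) with 9 sp² atoms and 10 π electrons from ring double bonds plus a heteroatom lone pair. 10 = 4(2)+2, so the system is aromatic and both rings count as aromatic (benzofuran).
Aromatic: A, B, C, E, F. Total: 5.

5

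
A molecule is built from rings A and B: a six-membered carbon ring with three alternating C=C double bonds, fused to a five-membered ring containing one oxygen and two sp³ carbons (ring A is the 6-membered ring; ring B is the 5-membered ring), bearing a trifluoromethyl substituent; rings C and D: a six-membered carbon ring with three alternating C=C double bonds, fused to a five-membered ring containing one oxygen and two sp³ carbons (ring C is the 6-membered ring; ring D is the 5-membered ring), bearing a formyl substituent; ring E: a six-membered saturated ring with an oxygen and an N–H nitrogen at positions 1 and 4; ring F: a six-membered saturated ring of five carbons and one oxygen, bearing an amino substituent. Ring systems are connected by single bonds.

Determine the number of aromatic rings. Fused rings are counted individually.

2

Ring A is fully conjugated (every ring atom contributes a p orbital); 3 ring double bonds give 6 π electrons. 6 = 4(1)+2, so ring A is aromatic (benzene ring).
Ring B has two sp³ carbons, so it is not fully conjugated — not aromatic (oxolane ring).
Ring C is planar and fully conjugated; 3 ring double bonds give 6 π electrons. That satisfies 4n+2 with n=1, so ring C is aromatic (benzene ring).
Ring D has two sp³ carbons, so it is not fully conjugated — not aromatic (oxolane ring).
Ring E has only sp³ atoms, so it is not fully conjugated — not aromatic (morpholine).
Ring F has only sp³ atoms, so it is not fully conjugated — not aromatic (tetrahydropyran).
Aromatic: A, C. Total: 2.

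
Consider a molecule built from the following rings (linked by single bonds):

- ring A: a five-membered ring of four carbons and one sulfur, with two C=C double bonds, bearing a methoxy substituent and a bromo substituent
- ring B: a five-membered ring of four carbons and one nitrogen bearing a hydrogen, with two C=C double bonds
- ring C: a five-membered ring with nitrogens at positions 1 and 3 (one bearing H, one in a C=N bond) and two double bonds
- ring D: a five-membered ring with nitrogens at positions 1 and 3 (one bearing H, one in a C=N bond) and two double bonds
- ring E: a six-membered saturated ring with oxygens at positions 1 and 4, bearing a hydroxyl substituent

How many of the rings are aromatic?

Ring A has a continuous p-orbital overlap around the ring; 2 ring double bonds (4 π electrons) plus a heteroatom lone pair (2) give 6 π electrons. Since 6 = 4n+2 (n=1), ring A is aromatic (thiophene).
Ring B is planar and fully conjugated; 2 ring double bonds (4 π electrons) plus a heteroatom lone pair (2) give 6 π electrons. That satisfies 4n+2 with n=1, so ring B is aromatic (pyrrole).
Ring C is fully conjugated (every ring atom contributes a p orbital); 2 ring double bonds (4 π electrons) plus a heteroatom lone pair (2) give 6 π electrons. Since 6 = 4n+2 (n=1), ring C is aromatic (imidazole).
Ring D is fully conjugated (every ring atom contributes a p orbital); 2 ring double bonds (4 π electrons) plus a heteroatom lone pair (2) give 6 π electrons. That satisfies 4n+2 with n=1, so ring D is aromatic (imidazole).
Ring E has only sp³ atoms, so it is not fully conjugated — not aromatic (1,4-dioxane).
Aromatic: A, B, C, D. Total: 4.

4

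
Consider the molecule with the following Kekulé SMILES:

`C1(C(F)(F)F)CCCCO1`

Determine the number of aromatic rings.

The SMILES encodes a six-membered saturated ring of five carbons and one oxygen.
The 6-membered ring with one oxygen has only sp³ atoms, so it is not fully conjugated — not aromatic (tetrahydropyran).

0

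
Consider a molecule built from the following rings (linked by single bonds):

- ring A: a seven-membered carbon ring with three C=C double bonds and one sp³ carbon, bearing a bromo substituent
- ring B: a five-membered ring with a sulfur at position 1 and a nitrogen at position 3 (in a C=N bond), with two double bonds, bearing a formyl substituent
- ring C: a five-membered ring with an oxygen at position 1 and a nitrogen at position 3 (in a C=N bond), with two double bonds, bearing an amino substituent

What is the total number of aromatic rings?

2

Ring A has one sp³ carbon, so it is not fully conjugated — not aromatic (cycloheptatriene).
Ring B is fully conjugated (every ring atom contributes a p orbital); 2 ring double bonds (4 π electrons) plus a heteroatom lone pair (2) give 6 π electrons. That satisfies 4n+2 with n=1, so ring B is aromatic (thiazole).
Ring C has a continuous p-orbital overlap around the ring; 2 ring double bonds (4 π electrons) plus a heteroatom lone pair (2) give 6 π electrons. That satisfies 4n+2 with n=1, so ring C is aromatic (oxazole).
Aromatic: B, C. Total: 2.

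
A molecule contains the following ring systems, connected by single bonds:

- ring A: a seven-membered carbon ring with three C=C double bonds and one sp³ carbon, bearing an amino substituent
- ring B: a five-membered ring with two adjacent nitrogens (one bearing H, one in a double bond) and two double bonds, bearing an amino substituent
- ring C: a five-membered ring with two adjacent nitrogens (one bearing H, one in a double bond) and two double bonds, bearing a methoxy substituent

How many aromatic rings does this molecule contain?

2

Ring A has one sp³ carbon, so it is not fully conjugated — not aromatic (cycloheptatriene).
Ring B is planar and fully conjugated; 2 ring double bonds (4 π electrons) plus a heteroatom lone pair (2) give 6 π electrons. Since 6 = 4n+2 (n=1), ring B is aromatic (pyrazole).
Ring C is fully conjugated (every ring atom contributes a p orbital); 2 ring double bonds (4 π electrons) plus a heteroatom lone pair (2) give 6 π electrons. 6 = 4(1)+2, so ring C is aromatic (pyrazole).
Aromatic: B, C. Total: 2.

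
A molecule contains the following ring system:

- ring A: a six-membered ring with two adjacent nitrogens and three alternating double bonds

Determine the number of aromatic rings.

1

Ring A is planar and fully conjugated; 3 ring double bonds give 6 π electrons. Since 6 = 4n+2 (n=1), ring A is aromatic (pyridazine).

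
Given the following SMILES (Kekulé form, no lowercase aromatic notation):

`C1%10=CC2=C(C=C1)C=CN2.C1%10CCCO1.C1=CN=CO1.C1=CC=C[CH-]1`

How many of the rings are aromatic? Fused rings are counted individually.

The SMILES encodes a six-membered carbon ring with three alternating C=C double bonds, fused to a five-membered ring containing one N–H nitrogen and two C=C double bonds; a five-membered saturated ring of four carbons and one oxygen; a five-membered ring with an oxygen at position 1 and a nitrogen at position 3 (in a C=N bond), with two double bonds; a five-membered all-carbon ring bearing a negative charge on one carbon, with two C=C double bonds.
The fused 6/5-membered bicyclic (with one N–H) is a single π system with 9 sp² atoms and 10 π electrons from ring double bonds plus a heteroatom lone pair. 10 = 4(2)+2, so the system is aromatic and both rings count as aromatic (indole).
The 5-membered ring with one oxygen has only sp³ atoms, so it is not fully conjugated — not aromatic (tetrahydrofuran).
The 5-membered ring with one oxygen and one =N– is planar and fully conjugated; 2 ring double bonds (4 π electrons) plus a heteroatom lone pair (2) give 6 π electrons. That satisfies 4n+2 with n=1, so it is aromatic (oxazole).
The 5-membered ring has a continuous p-orbital overlap around the ring; 2 ring double bonds (4 π electrons) plus the carbanion lone pair (2) give 6 π electrons. Since 6 = 4n+2 (n=1), it is aromatic (cyclopentadienyl anion).
4 of the 5 rings are aromatic. Total: 4.

4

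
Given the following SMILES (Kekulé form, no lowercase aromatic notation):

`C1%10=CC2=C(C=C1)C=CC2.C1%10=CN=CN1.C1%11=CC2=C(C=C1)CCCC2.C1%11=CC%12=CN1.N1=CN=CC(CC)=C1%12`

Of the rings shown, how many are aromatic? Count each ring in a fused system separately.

5

The SMILES encodes a six-membered carbon ring with three alternating C=C double bonds, fused to a five-membered carbon ring containing one C=C double bond and one sp³ carbon; a five-membered ring with nitrogens at positions 1 and 3 (one bearing H, one in a C=N bond) and two double bonds; a six-membered carbon ring with three alternating C=C double bonds, fused to a saturated six-membered carbon ring; a five-membered ring of four carbons and one nitrogen bearing a hydrogen, with two C=C double bonds; a six-membered ring with nitrogens at positions 1 and 3 and three alternating double bonds.
The 6-membered ring is planar and fully conjugated; 3 ring double bonds give 6 π electrons. That satisfies 4n+2 with n=1, so it is aromatic (benzene ring).
The 5-membered ring has one sp³ carbon, so it is not fully conjugated — not aromatic (cyclopentene ring).
The 5-membered ring with two nitrogens (one N–H, one =N–) is planar and fully conjugated; 2 ring double bonds (4 π electrons) plus a heteroatom lone pair (2) give 6 π electrons. 6 = 4(1)+2, so it is aromatic (imidazole).
The second 6-membered ring is planar and fully conjugated; 3 ring double bonds give 6 π electrons. Since 6 = 4n+2 (n=1), it is aromatic (benzene ring).
The third 6-membered ring has four sp³ carbons, so it is not fully conjugated — not aromatic (cyclohexane ring).
The 5-membered ring with one N–H is fully conjugated (every ring atom contributes a p orbital); 2 ring double bonds (4 π electrons) plus a heteroatom lone pair (2) give 6 π electrons. That satisfies 4n+2 with n=1, so it is aromatic (pyrrole).
The 6-membered ring with two nitrogens (1,3) is fully conjugated (every ring atom contributes a p orbital); 3 ring double bonds give 6 π electrons. Since 6 = 4n+2 (n=1), it is aromatic (pyrimidine).
5 of the 7 rings are aromatic. Total: 5.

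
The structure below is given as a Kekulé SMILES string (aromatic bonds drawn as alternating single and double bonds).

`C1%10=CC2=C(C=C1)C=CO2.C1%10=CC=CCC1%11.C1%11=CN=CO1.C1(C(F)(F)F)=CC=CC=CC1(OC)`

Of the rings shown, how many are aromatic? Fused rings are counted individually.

3

The SMILES encodes a six-membered carbon ring with three alternating C=C double bonds, fused to a five-membered ring containing one oxygen and two C=C double bonds; a six-membered carbon ring with two conjugated C=C double bonds and two sp³ carbons; a five-membered ring with an oxygen at position 1 and a nitrogen at position 3 (in a C=N bond), with two double bonds; a seven-membered carbon ring with three C=C double bonds and one sp³ carbon.
The fused 6/5-membered bicyclic (with one oxygen) is a single π system with 9 sp² atoms and 10 π electrons from ring double bonds plus a heteroatom lone pair. 10 = 4(2)+2, so the system is aromatic and both rings count as aromatic (benzofuran).
The 6-membered ring has two sp³ carbons, so it is not fully conjugated — not aromatic (1,3-cyclohexadiene).
The 5-membered ring with one oxygen and one =N– is planar and fully conjugated; 2 ring double bonds (4 π electrons) plus a heteroatom lone pair (2) give 6 π electrons. That satisfies 4n+2 with n=1, so it is aromatic (oxazole).
The 7-membered ring has one sp³ carbon, so it is not fully conjugated — not aromatic (cycloheptatriene).
3 of the 5 rings are aromatic. Total: 3.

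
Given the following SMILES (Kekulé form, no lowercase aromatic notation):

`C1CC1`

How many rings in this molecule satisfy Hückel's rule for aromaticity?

The SMILES encodes a three-membered saturated carbon ring.
The 3-membered ring has only sp³ atoms, so it is not fully conjugated — not aromatic (cyclopropane).

0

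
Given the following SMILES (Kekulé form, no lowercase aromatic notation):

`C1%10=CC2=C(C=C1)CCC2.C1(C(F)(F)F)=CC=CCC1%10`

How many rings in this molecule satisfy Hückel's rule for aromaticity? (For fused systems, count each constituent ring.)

1

The SMILES encodes a six-membered carbon ring with three alternating C=C double bonds, fused to a saturated five-membered carbon ring; a six-membered carbon ring with two conjugated C=C double bonds and two sp³ carbons.
The 6-membered ring is fully conjugated (every ring atom contributes a p orbital); 3 ring double bonds give 6 π electrons. That satisfies 4n+2 with n=1, so it is aromatic (benzene ring).
The 5-membered ring has three sp³ carbons, so it is not fully conjugated — not aromatic (cyclopentane ring).
The second 6-membered ring has two sp³ carbons, so it is not fully conjugated — not aromatic (1,3-cyclohexadiene).
1 of the 3 rings is aromatic. Total: 1.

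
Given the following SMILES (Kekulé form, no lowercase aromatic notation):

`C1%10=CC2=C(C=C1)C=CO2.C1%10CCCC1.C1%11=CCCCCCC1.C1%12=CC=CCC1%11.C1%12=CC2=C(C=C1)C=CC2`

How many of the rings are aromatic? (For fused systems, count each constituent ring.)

3

The SMILES encodes a six-membered carbon ring with three alternating C=C double bonds, fused to a five-membered ring containing one oxygen and two C=C double bonds; a five-membered saturated carbon ring; an eight-membered carbon ring with one C=C double bond; a six-membered carbon ring with two conjugated C=C double bonds and two sp³ carbons; a six-membered carbon ring with three alternating C=C double bonds, fused to a five-membered carbon ring containing one C=C double bond and one sp³ carbon.
The fused 6/5-membered bicyclic (with one oxygen) is a single π system with 9 sp² atoms and 10 π electrons from ring double bonds plus a heteroatom lone pair. 10 = 4(2)+2, so the system is aromatic and both rings count as aromatic (benzofuran).
The 5-membered ring has only sp³ atoms, so it is not fully conjugated — not aromatic (cyclopentane).
The 8-membered ring has six sp³ carbons, so it is not fully conjugated — not aromatic (cyclooctene).
The 6-membered ring has two sp³ carbons, so it is not fully conjugated — not aromatic (1,3-cyclohexadiene).
The second 6-membered ring is fully conjugated (every ring atom contributes a p orbital); 3 ring double bonds give 6 π electrons. 6 = 4(1)+2, so it is aromatic (benzene ring).
The second 5-membered ring has one sp³ carbon, so it is not fully conjugated — not aromatic (cyclopentene ring).
3 of the 7 rings are aromatic. Total: 3.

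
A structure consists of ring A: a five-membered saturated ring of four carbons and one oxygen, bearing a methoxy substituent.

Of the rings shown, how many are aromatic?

0

Ring A has only sp³ atoms, so it is not fully conjugated — not aromatic (tetrahydrofuran).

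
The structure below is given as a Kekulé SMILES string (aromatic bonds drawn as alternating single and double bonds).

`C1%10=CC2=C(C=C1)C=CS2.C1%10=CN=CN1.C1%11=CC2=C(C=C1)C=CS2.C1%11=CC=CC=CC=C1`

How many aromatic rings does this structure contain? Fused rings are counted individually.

The SMILES encodes a six-membered carbon ring with three alternating C=C double bonds, fused to a five-membered ring containing one sulfur and two C=C double bonds; a five-membered ring with nitrogens at positions 1 and 3 (one bearing H, one in a C=N bond) and two double bonds; a six-membered carbon ring with three alternating C=C double bonds, fused to a five-membered ring containing one sulfur and two C=C double bonds; an eight-membered carbon ring with four alternating C=C double bonds.
The fused 6/5-membered bicyclic (with one sulfur) is a single π system with 9 sp² atoms and 10 π electrons from ring double bonds plus a heteroatom lone pair. 10 = 4(2)+2, so the system is aromatic and both rings count as aromatic (benzothiophene).
The 5-membered ring with two nitrogens (one N–H, one =N–) has a continuous p-orbital overlap around the ring; 2 ring double bonds (4 π electrons) plus a heteroatom lone pair (2) give 6 π electrons. That satisfies 4n+2 with n=1, so it is aromatic (imidazole).
The fused 6/5-membered bicyclic (with one sulfur) is a single π system with 9 sp² atoms and 10 π electrons from ring double bonds plus a heteroatom lone pair. 10 = 4(2)+2, so the system is aromatic and both rings count as aromatic (benzothiophene).
The 8-membered ring has only sp² ring atoms; a planar conformation would have a fully conjugated π system of 8 electrons. But 8 = 4(2), which is 4n not 4n+2, so it is not aromatic (cyclooctatetraene) — cyclooctatetraene distorts into a non-planar tub to avoid antiaromaticity.
5 of the 6 rings are aromatic. Total: 5.

5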